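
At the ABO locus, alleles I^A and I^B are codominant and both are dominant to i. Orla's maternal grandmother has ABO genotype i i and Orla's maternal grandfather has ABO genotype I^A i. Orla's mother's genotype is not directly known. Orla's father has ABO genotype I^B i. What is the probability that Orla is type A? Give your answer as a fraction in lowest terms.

1/8

Orla's mother's ABO genotype from i i × I^A i: 1/2 I^A i, 1/2 i i.
Crossing each possibility with the father I^B i and summing P(type A): 1/2·1/4 + 1/2·0 = 1/8.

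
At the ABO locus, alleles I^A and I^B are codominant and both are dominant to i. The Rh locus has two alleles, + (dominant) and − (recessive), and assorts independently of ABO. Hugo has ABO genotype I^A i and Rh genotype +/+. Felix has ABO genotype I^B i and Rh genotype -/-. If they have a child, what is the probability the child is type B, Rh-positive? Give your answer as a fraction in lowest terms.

ABO cross I^A i × I^B i → offspring phenotypes: 1/4 O, 1/4 A, 1/4 B, 1/4 AB.
Rh cross +/+ × -/- → 1 Rh+.
Independent loci: P(type B, Rh-positive) = 1/4 × 1 = 1/4.

1/4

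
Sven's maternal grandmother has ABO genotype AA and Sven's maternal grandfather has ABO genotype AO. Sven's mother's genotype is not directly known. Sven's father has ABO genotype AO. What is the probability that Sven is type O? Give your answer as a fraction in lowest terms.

Sven's mother's ABO genotype from AA × AO: 1/2 AA, 1/2 AO.
Crossing each possibility with the father AO and summing P(type O): 1/2·0 + 1/2·1/4 = 1/8.

1/8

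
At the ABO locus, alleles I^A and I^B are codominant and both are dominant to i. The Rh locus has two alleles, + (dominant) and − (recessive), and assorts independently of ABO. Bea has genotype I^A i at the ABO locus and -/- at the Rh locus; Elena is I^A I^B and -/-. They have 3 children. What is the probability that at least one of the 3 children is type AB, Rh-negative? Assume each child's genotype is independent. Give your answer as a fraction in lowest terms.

37/64

ABO cross I^A i × I^A I^B → 1/2 A, 1/4 B, 1/4 AB.
Rh cross -/- × -/- → 1 Rh-; so P(type AB, Rh-negative) = 1/4 × 1 = 1/4 per child.
P(none) = (3/4)^3 = 27/64; P(at least one) = 1 − 27/64 = 37/64.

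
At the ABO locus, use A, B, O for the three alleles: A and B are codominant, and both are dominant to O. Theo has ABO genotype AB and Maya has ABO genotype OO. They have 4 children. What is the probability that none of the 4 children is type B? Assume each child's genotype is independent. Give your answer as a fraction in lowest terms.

1/16

ABO cross AB × OO → 1/2 A, 1/2 B.
So P(type B) = 1/2 per child.
P(not type B) = 1/2 for one child; (1/2)^4 = 1/16.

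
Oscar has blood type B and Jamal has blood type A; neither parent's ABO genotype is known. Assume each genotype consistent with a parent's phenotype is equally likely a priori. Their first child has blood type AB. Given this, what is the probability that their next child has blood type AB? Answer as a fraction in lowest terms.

Possible genotypes: Oscar ∈ {I^B I^B, I^B i}; Jamal ∈ {I^A I^A, I^A i}.
Weight each parental genotype pair by prior × P(type-AB child):
  I^B I^B × I^A I^A: posterior weight 4/9; P(next child type AB) = 1.
  I^B I^B × I^A i: posterior weight 2/9; P(next child type AB) = 1/2.
  I^B i × I^A I^A: posterior weight 2/9; P(next child type AB) = 1/2.
  I^B i × I^A i: posterior weight 1/9; P(next child type AB) = 1/4.
Weighted sum = 25/36.

25/36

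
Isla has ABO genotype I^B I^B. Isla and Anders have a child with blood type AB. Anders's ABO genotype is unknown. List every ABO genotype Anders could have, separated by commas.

For each candidate genotype of Anders, check whether crossing it with I^B I^B can produce every observed child phenotype.
  I^A I^A → possible child types {AB} ✓
  I^A I^B → possible child types {B, AB} ✓
  I^A i → possible child types {B, AB} ✓
  I^B I^B → possible child types {B} ✗
  I^B i → possible child types {B} ✗
  i i → possible child types {B} ✗

I^A I^A, I^A I^B, I^A i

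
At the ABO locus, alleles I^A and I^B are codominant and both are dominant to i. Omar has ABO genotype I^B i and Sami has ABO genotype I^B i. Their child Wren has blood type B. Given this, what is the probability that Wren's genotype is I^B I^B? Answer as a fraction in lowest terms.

1/3

Cross I^B i × I^B i → 1/4 I^B I^B, 1/2 I^B i, 1/4 i i.
Type-B genotypes among offspring: I^B I^B (1/4), I^B i (1/2); total 3/4.
P(I^B I^B | type B) = (1/4) / (3/4) = 1/3.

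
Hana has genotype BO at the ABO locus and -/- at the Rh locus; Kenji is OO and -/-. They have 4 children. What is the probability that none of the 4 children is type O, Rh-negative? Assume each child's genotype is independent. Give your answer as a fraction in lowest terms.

ABO cross BO × OO → 1/2 O, 1/2 B.
Rh cross -/- × -/- → 1 Rh-; so P(type O, Rh-negative) = 1/2 × 1 = 1/2 per child.
P(not type O, Rh-negative) = 1/2 for one child; (1/2)^4 = 1/16.

1/16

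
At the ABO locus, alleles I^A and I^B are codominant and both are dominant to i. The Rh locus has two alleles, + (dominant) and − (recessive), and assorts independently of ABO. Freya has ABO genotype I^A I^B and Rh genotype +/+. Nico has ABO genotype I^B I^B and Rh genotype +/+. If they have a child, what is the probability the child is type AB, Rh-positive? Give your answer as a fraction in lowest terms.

1/2

ABO cross I^A I^B × I^B I^B → offspring phenotypes: 1/2 B, 1/2 AB.
Rh cross +/+ × +/+ → 1 Rh+.
Independent loci: P(type AB, Rh-positive) = 1/2 × 1 = 1/2.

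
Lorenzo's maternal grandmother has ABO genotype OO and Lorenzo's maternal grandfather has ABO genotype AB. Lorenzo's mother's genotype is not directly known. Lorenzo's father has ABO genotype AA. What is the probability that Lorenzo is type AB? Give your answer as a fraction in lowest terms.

Lorenzo's mother's ABO genotype from OO × AB: 1/2 AO, 1/2 BO.
Crossing each possibility with the father AA and summing P(type AB): 1/2·0 + 1/2·1/2 = 1/4.

1/4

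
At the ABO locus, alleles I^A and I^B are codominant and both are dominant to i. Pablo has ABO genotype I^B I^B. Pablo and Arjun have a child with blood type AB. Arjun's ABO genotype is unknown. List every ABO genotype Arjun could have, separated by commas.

For each candidate genotype of Arjun, check whether crossing it with I^B I^B can produce every observed child phenotype.
  I^A I^A → possible child types {AB} ✓
  I^A I^B → possible child types {B, AB} ✓
  I^A i → possible child types {B, AB} ✓
  I^B I^B → possible child types {B} ✗
  I^B i → possible child types {B} ✗
  i i → possible child types {B} ✗

I^A I^A, I^A I^B, I^A i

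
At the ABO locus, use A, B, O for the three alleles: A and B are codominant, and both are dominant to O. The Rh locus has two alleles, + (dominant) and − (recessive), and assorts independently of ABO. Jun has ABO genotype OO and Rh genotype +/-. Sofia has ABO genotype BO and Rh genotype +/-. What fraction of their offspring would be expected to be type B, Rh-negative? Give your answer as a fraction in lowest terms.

1/8

ABO cross OO × BO → offspring phenotypes: 1/2 O, 1/2 B.
Rh cross +/- × +/- → 3/4 Rh+, 1/4 Rh-.
Independent loci: P(type B, Rh-negative) = 1/2 × 1/4 = 1/8.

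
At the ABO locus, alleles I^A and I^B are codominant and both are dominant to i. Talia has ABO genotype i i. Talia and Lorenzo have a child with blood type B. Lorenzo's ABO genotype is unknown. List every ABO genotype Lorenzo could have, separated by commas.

For each candidate genotype of Lorenzo, check whether crossing it with i i can produce every observed child phenotype.
  I^A I^A → possible child types {A} ✗
  I^A I^B → possible child types {A, B} ✓
  I^A i → possible child types {O, A} ✗
  I^B I^B → possible child types {B} ✓
  I^B i → possible child types {O, B} ✓
  i i → possible child types {O} ✗

I^A I^B, I^B I^B, I^B i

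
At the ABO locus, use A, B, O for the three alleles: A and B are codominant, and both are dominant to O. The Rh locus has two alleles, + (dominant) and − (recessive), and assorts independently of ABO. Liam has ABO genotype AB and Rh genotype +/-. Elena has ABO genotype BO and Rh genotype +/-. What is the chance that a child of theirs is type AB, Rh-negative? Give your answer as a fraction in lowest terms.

1/16

ABO cross AB × BO → offspring phenotypes: 1/4 A, 1/2 B, 1/4 AB.
Rh cross +/- × +/- → 3/4 Rh+, 1/4 Rh-.
Independent loci: P(type AB, Rh-negative) = 1/4 × 1/4 = 1/16.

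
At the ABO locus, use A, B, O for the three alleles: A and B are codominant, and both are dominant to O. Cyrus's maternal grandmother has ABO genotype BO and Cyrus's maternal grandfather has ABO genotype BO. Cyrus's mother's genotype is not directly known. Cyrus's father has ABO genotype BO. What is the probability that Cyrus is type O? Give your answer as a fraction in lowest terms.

Cyrus's mother's ABO genotype from BO × BO: 1/4 BB, 1/2 BO, 1/4 OO.
Crossing each possibility with the father BO and summing P(type O): 1/4·0 + 1/2·1/4 + 1/4·1/2 = 1/4.

1/4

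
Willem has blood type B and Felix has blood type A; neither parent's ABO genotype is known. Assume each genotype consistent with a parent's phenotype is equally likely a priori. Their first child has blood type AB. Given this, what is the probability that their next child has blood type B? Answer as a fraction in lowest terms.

Possible genotypes: Willem ∈ {BB, BO}; Felix ∈ {AA, AO}.
Weight each parental genotype pair by prior × P(type-AB child):
  BB × AA: posterior weight 4/9; P(next child type B) = 0.
  BB × AO: posterior weight 2/9; P(next child type B) = 1/2.
  BO × AA: posterior weight 2/9; P(next child type B) = 0.
  BO × AO: posterior weight 1/9; P(next child type B) = 1/4.
Weighted sum = 5/36.

5/36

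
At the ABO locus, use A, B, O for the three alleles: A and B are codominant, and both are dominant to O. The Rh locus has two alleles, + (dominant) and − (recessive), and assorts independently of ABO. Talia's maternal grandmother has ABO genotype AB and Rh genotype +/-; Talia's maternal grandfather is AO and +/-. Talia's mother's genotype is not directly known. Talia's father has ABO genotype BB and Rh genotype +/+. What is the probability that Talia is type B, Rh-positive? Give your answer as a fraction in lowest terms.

Talia's mother's ABO genotype from AB × AO: 1/4 AA, 1/4 AB, 1/4 AO, 1/4 BO.
Crossing each possibility with the father BB and summing P(type B): 1/4·0 + 1/4·1/2 + 1/4·1/2 + 1/4·1 = 1/2.
Similarly for Rh via the mother's Rh distribution: P(Rh+) = 1.
Independent loci: 1/2 × 1 = 1/2.

1/2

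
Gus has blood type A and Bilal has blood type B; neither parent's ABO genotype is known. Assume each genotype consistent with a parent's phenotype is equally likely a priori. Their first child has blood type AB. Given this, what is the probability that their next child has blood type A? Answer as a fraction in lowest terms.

Possible genotypes: Gus ∈ {AA, AO}; Bilal ∈ {BB, BO}.
Weight each parental genotype pair by prior × P(type-AB child):
  AA × BB: posterior weight 4/9; P(next child type A) = 0.
  AA × BO: posterior weight 2/9; P(next child type A) = 1/2.
  AO × BB: posterior weight 2/9; P(next child type A) = 0.
  AO × BO: posterior weight 1/9; P(next child type A) = 1/4.
Weighted sum = 5/36.

5/36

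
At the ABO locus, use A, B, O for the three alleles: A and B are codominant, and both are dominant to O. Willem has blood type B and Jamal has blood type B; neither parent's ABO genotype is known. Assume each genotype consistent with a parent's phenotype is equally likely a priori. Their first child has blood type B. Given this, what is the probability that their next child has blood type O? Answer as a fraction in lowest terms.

1/20

Possible genotypes: Willem ∈ {BB, BO}; Jamal ∈ {BB, BO}.
Weight each parental genotype pair by prior × P(type-B child):
  BB × BB: posterior weight 4/15; P(next child type O) = 0.
  BB × BO: posterior weight 4/15; P(next child type O) = 0.
  BO × BB: posterior weight 4/15; P(next child type O) = 0.
  BO × BO: posterior weight 1/5; P(next child type O) = 1/4.
Weighted sum = 1/20.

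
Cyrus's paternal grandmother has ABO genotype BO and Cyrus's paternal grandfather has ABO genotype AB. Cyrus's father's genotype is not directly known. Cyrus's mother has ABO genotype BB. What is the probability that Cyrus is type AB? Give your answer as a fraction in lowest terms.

Cyrus's father's ABO genotype from BO × AB: 1/4 AB, 1/4 AO, 1/4 BB, 1/4 BO.
Crossing each possibility with the mother BB and summing P(type AB): 1/4·1/2 + 1/4·1/2 + 1/4·0 + 1/4·0 = 1/4.

1/4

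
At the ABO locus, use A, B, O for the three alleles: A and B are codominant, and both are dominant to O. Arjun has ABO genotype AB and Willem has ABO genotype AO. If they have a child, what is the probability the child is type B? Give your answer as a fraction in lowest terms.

ABO cross AB × AO → offspring phenotypes: 1/2 A, 1/4 B, 1/4 AB.
So P(type B) = 1/4.

1/4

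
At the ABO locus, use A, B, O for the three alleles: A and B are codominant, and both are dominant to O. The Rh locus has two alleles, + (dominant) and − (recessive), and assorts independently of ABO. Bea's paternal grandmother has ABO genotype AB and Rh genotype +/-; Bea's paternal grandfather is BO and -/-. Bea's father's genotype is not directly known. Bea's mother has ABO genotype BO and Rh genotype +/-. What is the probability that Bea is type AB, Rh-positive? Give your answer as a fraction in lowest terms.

5/64

Bea's father's ABO genotype from AB × BO: 1/4 AB, 1/4 AO, 1/4 BB, 1/4 BO.
Crossing each possibility with the mother BO and summing P(type AB): 1/4·1/4 + 1/4·1/4 + 1/4·0 + 1/4·0 = 1/8.
Similarly for Rh via the father's Rh distribution: P(Rh+) = 5/8.
Independent loci: 1/8 × 5/8 = 5/64.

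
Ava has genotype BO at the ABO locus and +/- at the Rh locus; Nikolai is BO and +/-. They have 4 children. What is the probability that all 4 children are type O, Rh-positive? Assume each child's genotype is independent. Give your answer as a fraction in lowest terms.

ABO cross BO × BO → 1/4 O, 3/4 B.
Rh cross +/- × +/- → 3/4 Rh+, 1/4 Rh-; so P(type O, Rh-positive) = 1/4 × 3/4 = 3/16 per child.
All 4 independent: (3/16)^4 = 81/65536.

81/65536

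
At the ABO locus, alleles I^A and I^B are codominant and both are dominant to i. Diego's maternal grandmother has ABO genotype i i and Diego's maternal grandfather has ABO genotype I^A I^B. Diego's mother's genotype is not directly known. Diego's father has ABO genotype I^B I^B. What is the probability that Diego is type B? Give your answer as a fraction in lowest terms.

Diego's mother's ABO genotype from i i × I^A I^B: 1/2 I^A i, 1/2 I^B i.
Crossing each possibility with the father I^B I^B and summing P(type B): 1/2·1/2 + 1/2·1 = 3/4.

3/4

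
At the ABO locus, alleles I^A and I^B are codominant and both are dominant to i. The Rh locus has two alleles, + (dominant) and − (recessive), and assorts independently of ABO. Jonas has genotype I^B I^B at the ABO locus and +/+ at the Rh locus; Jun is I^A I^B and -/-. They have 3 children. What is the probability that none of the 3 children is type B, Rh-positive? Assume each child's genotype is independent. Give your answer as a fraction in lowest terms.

1/8

ABO cross I^B I^B × I^A I^B → 1/2 B, 1/2 AB.
Rh cross +/+ × -/- → 1 Rh+; so P(type B, Rh-positive) = 1/2 × 1 = 1/2 per child.
P(not type B, Rh-positive) = 1/2 for one child; (1/2)^3 = 1/8.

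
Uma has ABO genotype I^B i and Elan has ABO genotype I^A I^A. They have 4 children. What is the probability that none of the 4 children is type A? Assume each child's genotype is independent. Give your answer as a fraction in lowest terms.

ABO cross I^B i × I^A I^A → 1/2 A, 1/2 AB.
So P(type A) = 1/2 per child.
P(not type A) = 1/2 for one child; (1/2)^4 = 1/16.

1/16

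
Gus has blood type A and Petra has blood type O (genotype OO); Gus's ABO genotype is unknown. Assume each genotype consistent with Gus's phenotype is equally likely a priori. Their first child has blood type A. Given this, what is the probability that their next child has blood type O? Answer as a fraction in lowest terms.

Possible genotypes: Gus ∈ {AA, AO}; Petra ∈ {OO}.
Weight each parental genotype pair by prior × P(type-A child):
  AA × OO: posterior weight 2/3; P(next child type O) = 0.
  AO × OO: posterior weight 1/3; P(next child type O) = 1/2.
Weighted sum = 1/6.

1/6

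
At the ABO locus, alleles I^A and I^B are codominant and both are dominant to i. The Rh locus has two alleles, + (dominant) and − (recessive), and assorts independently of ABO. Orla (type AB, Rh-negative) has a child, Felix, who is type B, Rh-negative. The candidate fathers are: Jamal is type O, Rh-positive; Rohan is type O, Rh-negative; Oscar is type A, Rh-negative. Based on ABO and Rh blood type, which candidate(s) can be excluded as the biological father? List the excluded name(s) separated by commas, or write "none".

A candidate is excluded only if no genotype consistent with his phenotype could produce a type B, Rh-negative child with a type AB, Rh-negative mother.
Every candidate has at least one consistent genotype combination, so none can be excluded.

none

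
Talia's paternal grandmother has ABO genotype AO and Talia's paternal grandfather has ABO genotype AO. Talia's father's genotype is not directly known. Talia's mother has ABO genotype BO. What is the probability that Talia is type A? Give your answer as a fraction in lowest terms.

1/4

Talia's father's ABO genotype from AO × AO: 1/4 AA, 1/2 AO, 1/4 OO.
Crossing each possibility with the mother BO and summing P(type A): 1/4·1/2 + 1/2·1/4 + 1/4·0 = 1/4.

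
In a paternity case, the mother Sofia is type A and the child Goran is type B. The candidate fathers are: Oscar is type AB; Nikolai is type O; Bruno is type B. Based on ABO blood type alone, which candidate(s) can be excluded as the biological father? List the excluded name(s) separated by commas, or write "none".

Nikolai

A candidate is excluded only if no genotype consistent with his phenotype could produce a type B child with a type A mother.
Nikolai (type O): no genotype consistent with that phenotype can produce a type-B child with a type-A mother.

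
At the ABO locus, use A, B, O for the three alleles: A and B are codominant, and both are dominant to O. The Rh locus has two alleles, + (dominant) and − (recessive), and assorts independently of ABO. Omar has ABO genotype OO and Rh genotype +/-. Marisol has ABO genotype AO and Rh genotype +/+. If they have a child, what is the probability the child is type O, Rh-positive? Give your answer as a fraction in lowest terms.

1/2

ABO cross OO × AO → offspring phenotypes: 1/2 O, 1/2 A.
Rh cross +/- × +/+ → 1 Rh+.
Independent loci: P(type O, Rh-positive) = 1/2 × 1 = 1/2.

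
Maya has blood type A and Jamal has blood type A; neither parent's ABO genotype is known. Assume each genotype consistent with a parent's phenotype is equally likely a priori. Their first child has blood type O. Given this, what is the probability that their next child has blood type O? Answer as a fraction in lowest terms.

Possible genotypes: Maya ∈ {I^A I^A, I^A i}; Jamal ∈ {I^A I^A, I^A i}.
Weight each parental genotype pair by prior × P(type-O child):
  I^A i × I^A i: posterior weight 1; P(next child type O) = 1/4.
Weighted sum = 1/4.

1/4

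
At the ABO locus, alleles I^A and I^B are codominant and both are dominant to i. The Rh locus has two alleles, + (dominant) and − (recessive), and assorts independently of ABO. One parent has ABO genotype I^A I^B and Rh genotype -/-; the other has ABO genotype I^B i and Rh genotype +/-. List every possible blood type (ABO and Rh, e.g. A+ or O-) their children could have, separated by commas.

A+, A-, B+, B-, AB+, AB-

Gametes from I^A I^B × I^B i give offspring ABO genotypes I^A I^B, I^A i, I^B I^B, I^B i, i.e. phenotypes A, B, AB.
Rh cross -/- × +/- → phenotypes Rh+, Rh-.
Combining independently: A+, A-, B+, B-, AB+, AB-.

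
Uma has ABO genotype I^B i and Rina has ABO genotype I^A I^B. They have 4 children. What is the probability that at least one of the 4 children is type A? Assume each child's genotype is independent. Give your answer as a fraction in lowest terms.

ABO cross I^B i × I^A I^B → 1/4 A, 1/2 B, 1/4 AB.
So P(type A) = 1/4 per child.
P(none) = (3/4)^4 = 81/256; P(at least one) = 1 − 81/256 = 175/256.

175/256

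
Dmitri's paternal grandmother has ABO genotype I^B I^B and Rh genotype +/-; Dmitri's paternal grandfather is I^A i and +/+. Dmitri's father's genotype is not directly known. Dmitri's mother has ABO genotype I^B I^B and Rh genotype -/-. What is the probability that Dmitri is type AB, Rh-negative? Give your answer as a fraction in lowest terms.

Dmitri's father's ABO genotype from I^B I^B × I^A i: 1/2 I^A I^B, 1/2 I^B i.
Crossing each possibility with the mother I^B I^B and summing P(type AB): 1/2·1/2 + 1/2·0 = 1/4.
Similarly for Rh via the father's Rh distribution: P(Rh-) = 1/4.
Independent loci: 1/4 × 1/4 = 1/16.

1/16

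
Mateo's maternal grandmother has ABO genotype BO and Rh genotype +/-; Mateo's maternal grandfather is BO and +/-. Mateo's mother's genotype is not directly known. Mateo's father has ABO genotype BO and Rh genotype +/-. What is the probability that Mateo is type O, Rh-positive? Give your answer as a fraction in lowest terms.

3/16

Mateo's mother's ABO genotype from BO × BO: 1/4 BB, 1/2 BO, 1/4 OO.
Crossing each possibility with the father BO and summing P(type O): 1/4·0 + 1/2·1/4 + 1/4·1/2 = 1/4.
Similarly for Rh via the mother's Rh distribution: P(Rh+) = 3/4.
Independent loci: 1/4 × 3/4 = 3/16.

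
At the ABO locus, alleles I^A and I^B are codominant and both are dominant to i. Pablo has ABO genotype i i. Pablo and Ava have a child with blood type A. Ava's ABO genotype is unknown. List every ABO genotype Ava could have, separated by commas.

I^A I^A, I^A I^B, I^A i

For each candidate genotype of Ava, check whether crossing it with i i can produce every observed child phenotype.
  I^A I^A → possible child types {A} ✓
  I^A I^B → possible child types {A, B} ✓
  I^A i → possible child types {O, A} ✓
  I^B I^B → possible child types {B} ✗
  I^B i → possible child types {O, B} ✗
  i i → possible child types {O} ✗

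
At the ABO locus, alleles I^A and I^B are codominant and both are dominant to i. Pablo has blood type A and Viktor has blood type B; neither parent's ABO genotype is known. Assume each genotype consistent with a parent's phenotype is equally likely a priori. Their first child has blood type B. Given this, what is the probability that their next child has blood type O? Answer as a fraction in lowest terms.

Possible genotypes: Pablo ∈ {I^A I^A, I^A i}; Viktor ∈ {I^B I^B, I^B i}.
Weight each parental genotype pair by prior × P(type-B child):
  I^A i × I^B I^B: posterior weight 2/3; P(next child type O) = 0.
  I^A i × I^B i: posterior weight 1/3; P(next child type O) = 1/4.
Weighted sum = 1/12.

1/12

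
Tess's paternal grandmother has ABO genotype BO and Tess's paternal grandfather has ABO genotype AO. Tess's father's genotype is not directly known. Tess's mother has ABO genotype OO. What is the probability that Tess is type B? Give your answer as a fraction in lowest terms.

1/4

Tess's father's ABO genotype from BO × AO: 1/4 AB, 1/4 AO, 1/4 BO, 1/4 OO.
Crossing each possibility with the mother OO and summing P(type B): 1/4·1/2 + 1/4·0 + 1/4·1/2 + 1/4·0 = 1/4.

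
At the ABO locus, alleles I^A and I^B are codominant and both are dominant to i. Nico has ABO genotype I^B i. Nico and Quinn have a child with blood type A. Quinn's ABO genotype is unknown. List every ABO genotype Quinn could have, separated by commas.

I^A I^A, I^A I^B, I^A i

For each candidate genotype of Quinn, check whether crossing it with I^B i can produce every observed child phenotype.
  I^A I^A → possible child types {A, AB} ✓
  I^A I^B → possible child types {A, B, AB} ✓
  I^A i → possible child types {O, A, B, AB} ✓
  I^B I^B → possible child types {B} ✗
  I^B i → possible child types {O, B} ✗
  i i → possible child types {O, B} ✗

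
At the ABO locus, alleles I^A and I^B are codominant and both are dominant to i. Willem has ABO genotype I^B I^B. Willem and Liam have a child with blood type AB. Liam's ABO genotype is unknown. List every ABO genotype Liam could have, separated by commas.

For each candidate genotype of Liam, check whether crossing it with I^B I^B can produce every observed child phenotype.
  I^A I^A → possible child types {AB} ✓
  I^A I^B → possible child types {B, AB} ✓
  I^A i → possible child types {B, AB} ✓
  I^B I^B → possible child types {B} ✗
  I^B i → possible child types {B} ✗
  i i → possible child types {B} ✗

I^A I^A, I^A I^B, I^A i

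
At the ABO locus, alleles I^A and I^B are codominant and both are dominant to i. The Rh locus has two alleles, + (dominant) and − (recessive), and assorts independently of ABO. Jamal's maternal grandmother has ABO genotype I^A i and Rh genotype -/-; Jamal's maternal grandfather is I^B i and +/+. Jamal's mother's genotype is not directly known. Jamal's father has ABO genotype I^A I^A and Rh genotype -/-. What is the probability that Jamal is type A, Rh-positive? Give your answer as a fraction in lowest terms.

Jamal's mother's ABO genotype from I^A i × I^B i: 1/4 I^A I^B, 1/4 I^A i, 1/4 I^B i, 1/4 i i.
Crossing each possibility with the father I^A I^A and summing P(type A): 1/4·1/2 + 1/4·1 + 1/4·1/2 + 1/4·1 = 3/4.
Similarly for Rh via the mother's Rh distribution: P(Rh+) = 1/2.
Independent loci: 3/4 × 1/2 = 3/8.

3/8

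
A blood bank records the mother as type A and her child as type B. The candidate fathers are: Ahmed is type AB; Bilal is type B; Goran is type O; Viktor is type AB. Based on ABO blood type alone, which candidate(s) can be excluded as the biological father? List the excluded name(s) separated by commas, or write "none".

A candidate is excluded only if no genotype consistent with his phenotype could produce a type B child with a type A mother.
Goran (type O): no genotype consistent with that phenotype can produce a type-B child with a type-A mother.

Goran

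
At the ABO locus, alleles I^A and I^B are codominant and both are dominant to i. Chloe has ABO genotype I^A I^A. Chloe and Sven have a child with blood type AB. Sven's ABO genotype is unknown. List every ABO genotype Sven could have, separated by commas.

For each candidate genotype of Sven, check whether crossing it with I^A I^A can produce every observed child phenotype.
  I^A I^A → possible child types {A} ✗
  I^A I^B → possible child types {A, AB} ✓
  I^A i → possible child types {A} ✗
  I^B I^B → possible child types {AB} ✓
  I^B i → possible child types {A, AB} ✓
  i i → possible child types {A} ✗

I^A I^B, I^B I^B, I^B i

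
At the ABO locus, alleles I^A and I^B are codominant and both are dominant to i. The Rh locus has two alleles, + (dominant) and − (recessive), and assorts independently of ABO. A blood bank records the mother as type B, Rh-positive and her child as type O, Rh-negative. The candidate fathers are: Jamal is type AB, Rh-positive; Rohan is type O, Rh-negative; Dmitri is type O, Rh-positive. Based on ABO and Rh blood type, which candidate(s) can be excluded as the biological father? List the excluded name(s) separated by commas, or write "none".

Jamal

A candidate is excluded only if no genotype consistent with his phenotype could produce a type O, Rh-negative child with a type B, Rh-positive mother.
Jamal (type AB, Rh+): no genotype consistent with that phenotype can produce a type-O Rh- child with a type-B mother.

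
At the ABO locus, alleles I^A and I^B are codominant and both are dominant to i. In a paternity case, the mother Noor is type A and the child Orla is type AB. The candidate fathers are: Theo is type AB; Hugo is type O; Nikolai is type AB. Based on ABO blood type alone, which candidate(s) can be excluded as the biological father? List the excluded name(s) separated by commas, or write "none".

A candidate is excluded only if no genotype consistent with his phenotype could produce a type AB child with a type A mother.
Hugo (type O): no genotype consistent with that phenotype can produce a type-AB child with a type-A mother.

Hugo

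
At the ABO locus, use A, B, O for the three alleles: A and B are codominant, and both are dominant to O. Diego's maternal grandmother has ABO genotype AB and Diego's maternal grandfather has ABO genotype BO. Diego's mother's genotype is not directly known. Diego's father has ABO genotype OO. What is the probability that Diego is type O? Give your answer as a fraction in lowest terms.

Diego's mother's ABO genotype from AB × BO: 1/4 AB, 1/4 AO, 1/4 BB, 1/4 BO.
Crossing each possibility with the father OO and summing P(type O): 1/4·0 + 1/4·1/2 + 1/4·0 + 1/4·1/2 = 1/4.

1/4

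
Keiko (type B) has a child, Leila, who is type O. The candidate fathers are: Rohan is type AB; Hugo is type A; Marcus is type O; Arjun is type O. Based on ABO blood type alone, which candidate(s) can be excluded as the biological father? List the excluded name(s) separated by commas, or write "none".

A candidate is excluded only if no genotype consistent with his phenotype could produce a type O child with a type B mother.
Rohan (type AB): no genotype consistent with that phenotype can produce a type-O child with a type-B mother.

Rohan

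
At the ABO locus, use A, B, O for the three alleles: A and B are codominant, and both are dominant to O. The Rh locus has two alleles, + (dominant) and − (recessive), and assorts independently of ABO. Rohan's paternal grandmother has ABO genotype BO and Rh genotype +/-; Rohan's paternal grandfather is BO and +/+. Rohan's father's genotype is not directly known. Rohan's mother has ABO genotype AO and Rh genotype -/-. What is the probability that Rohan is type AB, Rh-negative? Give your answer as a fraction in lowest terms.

Rohan's father's ABO genotype from BO × BO: 1/4 BB, 1/2 BO, 1/4 OO.
Crossing each possibility with the mother AO and summing P(type AB): 1/4·1/2 + 1/2·1/4 + 1/4·0 = 1/4.
Similarly for Rh via the father's Rh distribution: P(Rh-) = 1/4.
Independent loci: 1/4 × 1/4 = 1/16.

1/16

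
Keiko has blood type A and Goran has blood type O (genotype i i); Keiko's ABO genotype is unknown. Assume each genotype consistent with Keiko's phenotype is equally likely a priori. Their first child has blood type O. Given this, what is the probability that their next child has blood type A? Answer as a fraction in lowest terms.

Possible genotypes: Keiko ∈ {I^A I^A, I^A i}; Goran ∈ {i i}.
Weight each parental genotype pair by prior × P(type-O child):
  I^A i × i i: posterior weight 1; P(next child type A) = 1/2.
Weighted sum = 1/2.

1/2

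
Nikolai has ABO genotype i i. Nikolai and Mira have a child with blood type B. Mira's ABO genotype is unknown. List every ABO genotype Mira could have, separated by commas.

I^A I^B, I^B I^B, I^B i

For each candidate genotype of Mira, check whether crossing it with i i can produce every observed child phenotype.
  I^A I^A → possible child types {A} ✗
  I^A I^B → possible child types {A, B} ✓
  I^A i → possible child types {O, A} ✗
  I^B I^B → possible child types {B} ✓
  I^B i → possible child types {O, B} ✓
  i i → possible child types {O} ✗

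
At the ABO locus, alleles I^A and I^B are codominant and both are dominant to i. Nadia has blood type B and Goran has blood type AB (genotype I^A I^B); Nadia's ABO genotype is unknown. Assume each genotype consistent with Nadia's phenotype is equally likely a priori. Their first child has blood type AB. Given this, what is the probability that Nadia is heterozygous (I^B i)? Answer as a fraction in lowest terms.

1/3

Possible genotypes: Nadia ∈ {I^B I^B, I^B i}; Goran ∈ {I^A I^B}.
Weight each parental genotype pair by prior × P(type-AB child):
  I^B I^B × I^A I^B: posterior weight 2/3.
  I^B i × I^A I^B: posterior weight 1/3.
Sum the posterior weight over pairs where Nadia is I^B i: 1/3.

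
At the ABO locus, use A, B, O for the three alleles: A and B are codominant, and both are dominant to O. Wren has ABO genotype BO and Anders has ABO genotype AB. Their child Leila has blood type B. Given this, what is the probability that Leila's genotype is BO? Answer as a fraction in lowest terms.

Cross BO × AB → 1/4 AB, 1/4 AO, 1/4 BB, 1/4 BO.
Type-B genotypes among offspring: BB (1/4), BO (1/4); total 1/2.
P(BO | type B) = (1/4) / (1/2) = 1/2.

1/2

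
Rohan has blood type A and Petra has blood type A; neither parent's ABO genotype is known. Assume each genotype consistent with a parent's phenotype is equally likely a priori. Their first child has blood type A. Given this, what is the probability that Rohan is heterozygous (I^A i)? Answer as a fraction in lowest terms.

Possible genotypes: Rohan ∈ {I^A I^A, I^A i}; Petra ∈ {I^A I^A, I^A i}.
Weight each parental genotype pair by prior × P(type-A child):
  I^A I^A × I^A I^A: posterior weight 4/15.
  I^A I^A × I^A i: posterior weight 4/15.
  I^A i × I^A I^A: posterior weight 4/15.
  I^A i × I^A i: posterior weight 1/5.
Sum the posterior weight over pairs where Rohan is I^A i: 7/15.

7/15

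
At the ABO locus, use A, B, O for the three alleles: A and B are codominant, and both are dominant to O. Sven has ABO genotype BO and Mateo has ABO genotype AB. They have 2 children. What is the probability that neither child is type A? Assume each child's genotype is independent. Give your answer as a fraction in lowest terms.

ABO cross BO × AB → 1/4 A, 1/2 B, 1/4 AB.
So P(type A) = 1/4 per child.
P(not type A) = 3/4 for one child; (3/4)^2 = 9/16.

9/16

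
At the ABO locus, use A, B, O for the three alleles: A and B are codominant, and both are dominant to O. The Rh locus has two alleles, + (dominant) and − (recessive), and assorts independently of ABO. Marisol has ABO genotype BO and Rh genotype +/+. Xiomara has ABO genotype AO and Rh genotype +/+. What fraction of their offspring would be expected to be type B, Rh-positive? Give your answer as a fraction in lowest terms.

ABO cross BO × AO → offspring phenotypes: 1/4 O, 1/4 A, 1/4 B, 1/4 AB.
Rh cross +/+ × +/+ → 1 Rh+.
Independent loci: P(type B, Rh-positive) = 1/4 × 1 = 1/4.

1/4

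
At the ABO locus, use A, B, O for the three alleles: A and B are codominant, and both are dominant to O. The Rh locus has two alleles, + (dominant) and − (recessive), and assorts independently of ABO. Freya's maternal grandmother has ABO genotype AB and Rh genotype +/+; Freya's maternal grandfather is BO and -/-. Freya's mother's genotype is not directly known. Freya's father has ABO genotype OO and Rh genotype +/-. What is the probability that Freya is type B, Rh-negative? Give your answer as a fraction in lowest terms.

1/8

Freya's mother's ABO genotype from AB × BO: 1/4 AB, 1/4 AO, 1/4 BB, 1/4 BO.
Crossing each possibility with the father OO and summing P(type B): 1/4·1/2 + 1/4·0 + 1/4·1 + 1/4·1/2 = 1/2.
Similarly for Rh via the mother's Rh distribution: P(Rh-) = 1/4.
Independent loci: 1/2 × 1/4 = 1/8.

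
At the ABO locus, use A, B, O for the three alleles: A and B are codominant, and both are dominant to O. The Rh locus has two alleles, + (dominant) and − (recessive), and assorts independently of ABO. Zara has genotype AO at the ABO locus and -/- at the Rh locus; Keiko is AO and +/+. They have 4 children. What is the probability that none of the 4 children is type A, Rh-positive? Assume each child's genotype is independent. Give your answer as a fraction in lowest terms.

ABO cross AO × AO → 1/4 O, 3/4 A.
Rh cross -/- × +/+ → 1 Rh+; so P(type A, Rh-positive) = 3/4 × 1 = 3/4 per child.
P(not type A, Rh-positive) = 1/4 for one child; (1/4)^4 = 1/256.

1/256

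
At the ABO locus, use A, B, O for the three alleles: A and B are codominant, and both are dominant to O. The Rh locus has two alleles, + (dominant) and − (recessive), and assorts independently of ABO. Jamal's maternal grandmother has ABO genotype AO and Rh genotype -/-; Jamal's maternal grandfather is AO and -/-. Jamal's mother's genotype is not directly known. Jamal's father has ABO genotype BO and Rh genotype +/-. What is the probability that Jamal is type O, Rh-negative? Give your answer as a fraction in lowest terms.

1/8

Jamal's mother's ABO genotype from AO × AO: 1/4 AA, 1/2 AO, 1/4 OO.
Crossing each possibility with the father BO and summing P(type O): 1/4·0 + 1/2·1/4 + 1/4·1/2 = 1/4.
Similarly for Rh via the mother's Rh distribution: P(Rh-) = 1/2.
Independent loci: 1/4 × 1/2 = 1/8.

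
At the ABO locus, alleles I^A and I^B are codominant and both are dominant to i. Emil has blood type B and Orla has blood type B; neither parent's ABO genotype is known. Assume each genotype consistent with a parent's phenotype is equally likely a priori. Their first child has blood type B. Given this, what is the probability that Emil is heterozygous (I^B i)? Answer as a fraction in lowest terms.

Possible genotypes: Emil ∈ {I^B I^B, I^B i}; Orla ∈ {I^B I^B, I^B i}.
Weight each parental genotype pair by prior × P(type-B child):
  I^B I^B × I^B I^B: posterior weight 4/15.
  I^B I^B × I^B i: posterior weight 4/15.
  I^B i × I^B I^B: posterior weight 4/15.
  I^B i × I^B i: posterior weight 1/5.
Sum the posterior weight over pairs where Emil is I^B i: 7/15.

7/15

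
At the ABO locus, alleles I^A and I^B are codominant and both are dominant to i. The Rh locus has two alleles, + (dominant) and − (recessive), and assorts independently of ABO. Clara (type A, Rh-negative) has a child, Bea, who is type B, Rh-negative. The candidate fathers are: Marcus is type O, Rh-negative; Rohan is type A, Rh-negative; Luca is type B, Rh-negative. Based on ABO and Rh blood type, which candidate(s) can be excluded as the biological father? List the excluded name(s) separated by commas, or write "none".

A candidate is excluded only if no genotype consistent with his phenotype could produce a type B, Rh-negative child with a type A, Rh-negative mother.
Marcus (type O, Rh-): no genotype consistent with that phenotype can produce a type-B Rh- child with a type-A mother.
Rohan (type A, Rh-): no genotype consistent with that phenotype can produce a type-B Rh- child with a type-A mother.

Marcus, Rohan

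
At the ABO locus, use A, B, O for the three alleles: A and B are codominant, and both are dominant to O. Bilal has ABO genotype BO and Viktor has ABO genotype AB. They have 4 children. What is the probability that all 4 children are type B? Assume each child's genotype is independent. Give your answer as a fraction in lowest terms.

ABO cross BO × AB → 1/4 A, 1/2 B, 1/4 AB.
So P(type B) = 1/2 per child.
All 4 independent: (1/2)^4 = 1/16.

1/16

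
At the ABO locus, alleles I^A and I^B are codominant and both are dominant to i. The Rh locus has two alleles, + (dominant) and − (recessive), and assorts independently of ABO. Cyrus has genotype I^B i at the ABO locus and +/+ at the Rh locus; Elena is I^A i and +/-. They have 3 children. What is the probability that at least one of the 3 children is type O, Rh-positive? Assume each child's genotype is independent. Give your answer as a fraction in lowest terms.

ABO cross I^B i × I^A i → 1/4 O, 1/4 A, 1/4 B, 1/4 AB.
Rh cross +/+ × +/- → 1 Rh+; so P(type O, Rh-positive) = 1/4 × 1 = 1/4 per child.
P(none) = (3/4)^3 = 27/64; P(at least one) = 1 − 27/64 = 37/64.

37/64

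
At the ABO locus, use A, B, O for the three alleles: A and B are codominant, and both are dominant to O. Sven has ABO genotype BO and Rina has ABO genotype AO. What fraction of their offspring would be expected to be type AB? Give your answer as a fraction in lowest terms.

ABO cross BO × AO → offspring phenotypes: 1/4 O, 1/4 A, 1/4 B, 1/4 AB.
So P(type AB) = 1/4.

1/4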